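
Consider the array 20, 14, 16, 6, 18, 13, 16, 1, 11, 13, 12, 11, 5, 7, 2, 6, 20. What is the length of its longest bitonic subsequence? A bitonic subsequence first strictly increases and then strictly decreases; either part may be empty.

9

Let inc[i] be the LIS ending at i and dec[i] the longest strictly decreasing subsequence starting at i. inc = [1, 1, 2, 1, 3, 2, 3, 1, 2, 3, 3, 2, 2, 3, 2, 3, 4], dec = [8, 6, 6, 3, 7, 5, 6, 1, 3, 5, 4, 3, 2, 2, 1, 1, 1].
max_i inc[i]+dec[i]−1 = 9, with one witness 14, 16, 18, 16, 13, 12, 11, 7, 6.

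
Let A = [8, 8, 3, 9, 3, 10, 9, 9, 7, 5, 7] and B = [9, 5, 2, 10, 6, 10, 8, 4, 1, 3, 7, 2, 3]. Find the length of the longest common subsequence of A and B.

3

A longest common subsequence is 8, 3, 3 (length 3); the LCS DP confirms no longer common subsequence exists.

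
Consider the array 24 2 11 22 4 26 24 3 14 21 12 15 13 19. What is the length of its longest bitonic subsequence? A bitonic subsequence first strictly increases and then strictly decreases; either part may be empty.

8

Let inc[i] be the LIS ending at i and dec[i] the longest strictly decreasing subsequence starting at i. inc = [1, 1, 2, 3, 2, 4, 4, 2, 3, 4, 3, 4, 4, 5], dec = [5, 1, 3, 4, 2, 5, 4, 1, 2, 3, 1, 2, 1, 1].
max_i inc[i]+dec[i]−1 = 8, with one witness 2, 11, 22, 26, 24, 21, 15, 13.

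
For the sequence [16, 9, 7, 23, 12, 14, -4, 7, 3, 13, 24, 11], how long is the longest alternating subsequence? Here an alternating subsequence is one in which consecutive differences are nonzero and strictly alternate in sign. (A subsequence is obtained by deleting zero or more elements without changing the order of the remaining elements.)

10

Track the best alternating length ending on an up-step vs a down-step at each position: up/down = 1/1, 1/2, 1/2, 3/1, 3/4, 5/4, 1/6, 7/6, 7/8, 9/6, 9/1, 9/10.
The maximum over both is 10; one such subsequence is 16, 9, 23, 12, 14, -4, 7, 3, 13, 11.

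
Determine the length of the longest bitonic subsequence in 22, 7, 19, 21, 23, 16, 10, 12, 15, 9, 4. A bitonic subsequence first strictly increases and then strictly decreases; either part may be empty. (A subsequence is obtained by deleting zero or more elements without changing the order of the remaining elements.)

Let inc[i] be the LIS ending at i and dec[i] the longest strictly decreasing subsequence starting at i. inc = [1, 1, 2, 3, 4, 2, 2, 3, 4, 2, 1], dec = [6, 2, 5, 5, 5, 4, 3, 3, 3, 2, 1].
max_i inc[i]+dec[i]−1 = 8, with one witness 7, 19, 21, 23, 16, 15, 9, 4.

8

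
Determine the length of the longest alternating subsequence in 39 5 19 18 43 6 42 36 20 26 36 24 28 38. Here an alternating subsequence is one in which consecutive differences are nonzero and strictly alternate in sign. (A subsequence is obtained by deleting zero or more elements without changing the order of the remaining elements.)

A longest alternating subsequence is 39, 5, 19, 18, 43, 6, 42, 20, 26, 24, 28 (positions 1,2,3,4,5,6,7,9,10,12,13); its 10 consecutive differences strictly alternate in sign, and length 11 is optimal.

11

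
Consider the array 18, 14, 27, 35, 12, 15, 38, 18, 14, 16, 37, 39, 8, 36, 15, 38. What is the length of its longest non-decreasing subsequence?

5

Let dp[i] be the longest non-decreasing subsequence ending at position i. Then dp = [1, 1, 2, 3, 1, 2, 4, 3, 2, 3, 4, 5, 1, 4, 3, 5].
The maximum is 5; one witness is 18, 27, 35, 38, 39 at positions 1,3,4,7,12.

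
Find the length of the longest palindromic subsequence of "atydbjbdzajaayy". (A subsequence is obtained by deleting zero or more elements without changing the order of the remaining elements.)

One longest palindromic subsequence is ydbjbdy (positions 3,4,5,6,7,8,15); it reads the same forward and backward, and the interval DP gives dp[1][15] = 7.

7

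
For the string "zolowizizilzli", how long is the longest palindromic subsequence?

Using dp[i][j] = 2 + dp[i+1][j−1] if the ends match, else max(dp[i+1][j], dp[i][j−1]):
dp[1][14] = 9. A witness is zlizizilz at positions 1,3,6,7,8,9,10,11,12.

9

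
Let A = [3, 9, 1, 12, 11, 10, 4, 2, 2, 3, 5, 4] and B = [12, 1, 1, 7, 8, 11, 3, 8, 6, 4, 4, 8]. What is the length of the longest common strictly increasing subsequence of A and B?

3

A longest common strictly increasing subsequence is 1, 3, 4 (length 3); it appears in order in both A and B, and no longer such subsequence exists.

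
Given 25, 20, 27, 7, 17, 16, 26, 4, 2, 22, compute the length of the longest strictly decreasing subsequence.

Scanning left to right, the best length ending at each element is: 25→1, 20→2, 27→1, 7→3, 17→3, 16→4, 26→2, 4→5, 2→6, 22→3.
So the longest decreasing subsequence has length 6, e.g. 25, 20, 17, 16, 4, 2.

6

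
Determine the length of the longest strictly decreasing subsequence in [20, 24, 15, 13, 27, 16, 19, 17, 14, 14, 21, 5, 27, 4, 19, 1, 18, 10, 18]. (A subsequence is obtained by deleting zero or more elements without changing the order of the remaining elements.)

One longest decreasing subsequence is 20, 19, 17, 14, 5, 4, 1 (positions 1,7,8,9,12,14,16), of length 7; no longer one exists.

7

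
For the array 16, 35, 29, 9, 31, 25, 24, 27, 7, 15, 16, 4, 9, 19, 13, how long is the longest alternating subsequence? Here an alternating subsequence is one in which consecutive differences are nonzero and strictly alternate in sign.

A longest alternating subsequence is 16, 35, 29, 31, 25, 27, 7, 15, 4, 19, 13 (positions 1,2,3,5,6,8,9,10,12,14,15); its 10 consecutive differences strictly alternate in sign, and length 11 is optimal.

11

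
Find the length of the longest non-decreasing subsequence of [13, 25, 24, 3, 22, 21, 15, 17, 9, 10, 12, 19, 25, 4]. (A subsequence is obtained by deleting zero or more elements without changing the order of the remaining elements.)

6

Let dp[i] be the longest non-decreasing subsequence ending at position i. Then dp = [1, 2, 2, 1, 2, 2, 2, 3, 2, 3, 4, 5, 6, 2].
The maximum is 6; one witness is 3, 9, 10, 12, 19, 25 at positions 4,9,10,11,12,13.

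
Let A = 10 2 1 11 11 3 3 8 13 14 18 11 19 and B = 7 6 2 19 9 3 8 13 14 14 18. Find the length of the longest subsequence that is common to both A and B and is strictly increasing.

A longest common strictly increasing subsequence is 2, 3, 8, 13, 14, 18 (length 6); it appears in order in both A and B, and no longer such subsequence exists.

6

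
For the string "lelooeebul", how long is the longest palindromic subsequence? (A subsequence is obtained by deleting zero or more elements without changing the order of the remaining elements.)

6

Using dp[i][j] = 2 + dp[i+1][j−1] if the ends match, else max(dp[i+1][j], dp[i][j−1]):
dp[1][10] = 6. A witness is leooel at positions 1,2,4,5,7,10.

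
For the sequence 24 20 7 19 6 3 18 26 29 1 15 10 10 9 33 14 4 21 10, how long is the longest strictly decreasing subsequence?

8

Let dp[i] be the longest decreasing subsequence ending at position i. Then dp = [1, 2, 3, 3, 4, 5, 4, 1, 1, 6, 5, 6, 6, 7, 1, 6, 8, 2, 7].
The maximum is 8; one witness is 24, 20, 19, 18, 15, 10, 9, 4 at positions 1,2,4,7,11,12,14,17.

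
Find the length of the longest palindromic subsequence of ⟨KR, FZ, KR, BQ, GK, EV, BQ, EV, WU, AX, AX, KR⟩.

5

One longest palindromic subsequence is KR EV BQ EV KR (positions 1,6,7,8,12); it reads the same forward and backward, and the interval DP gives dp[1][12] = 5.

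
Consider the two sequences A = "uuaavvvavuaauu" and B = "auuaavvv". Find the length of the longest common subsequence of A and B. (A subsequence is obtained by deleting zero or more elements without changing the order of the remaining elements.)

7

Backtracking the LCS table gives one alignment: u (A1,B2) → u (A2,B3) → a (A3,B4) → a (A4,B5) → v (A6,B6) → v (A7,B7) → v (A9,B8).
So the longest common subsequence has length 7.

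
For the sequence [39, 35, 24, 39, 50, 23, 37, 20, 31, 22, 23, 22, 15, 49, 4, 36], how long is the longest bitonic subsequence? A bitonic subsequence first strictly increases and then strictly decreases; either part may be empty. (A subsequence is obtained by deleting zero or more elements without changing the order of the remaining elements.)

One longest bitonic subsequence is 35, 39, 50, 37, 31, 23, 22, 15, 4 (positions 2,4,5,7,9,11,12,13,15): it rises to 50 then falls. Length 9 is optimal.

9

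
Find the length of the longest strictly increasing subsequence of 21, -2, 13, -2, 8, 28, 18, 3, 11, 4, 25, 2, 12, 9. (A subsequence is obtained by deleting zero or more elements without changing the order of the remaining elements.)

4

Let dp[i] be the longest increasing subsequence ending at position i. Then dp = [1, 1, 2, 1, 2, 3, 3, 2, 3, 3, 4, 2, 4, 4].
The maximum is 4; one witness is -2, 13, 18, 25 at positions 2,3,7,11.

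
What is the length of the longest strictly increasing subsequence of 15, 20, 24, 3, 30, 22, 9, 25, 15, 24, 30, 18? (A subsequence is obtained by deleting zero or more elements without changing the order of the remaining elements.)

5

Let dp[i] be the longest increasing subsequence ending at position i. Then dp = [1, 2, 3, 1, 4, 3, 2, 4, 3, 4, 5, 4].
The maximum is 5; one witness is 15, 20, 24, 25, 30 at positions 1,2,3,8,11.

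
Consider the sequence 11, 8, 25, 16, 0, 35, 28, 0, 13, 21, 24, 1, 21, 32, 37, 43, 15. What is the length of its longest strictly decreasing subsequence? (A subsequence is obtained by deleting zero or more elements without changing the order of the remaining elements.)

Scanning left to right, the best length ending at each element is: 11→1, 8→2, 25→1, 16→2, 0→3, 35→1, 28→2, 0→3, 13→3, 21→3, 24→3, 1→4, 21→4, 32→2, 37→1, 43→1, 15→5.
So the longest decreasing subsequence has length 5, e.g. 35, 28, 24, 21, 15.

5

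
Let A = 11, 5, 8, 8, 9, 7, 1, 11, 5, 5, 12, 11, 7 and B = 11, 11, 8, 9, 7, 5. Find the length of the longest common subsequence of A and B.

A longest common subsequence is 11, 8, 9, 7, 5 (length 5); the LCS DP confirms no longer common subsequence exists.

5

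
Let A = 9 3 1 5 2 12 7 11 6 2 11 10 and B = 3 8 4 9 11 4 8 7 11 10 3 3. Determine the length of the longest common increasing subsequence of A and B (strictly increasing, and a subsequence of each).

3

A longest common strictly increasing subsequence is 3, 7, 11 (length 3); it appears in order in both A and B, and no longer such subsequence exists.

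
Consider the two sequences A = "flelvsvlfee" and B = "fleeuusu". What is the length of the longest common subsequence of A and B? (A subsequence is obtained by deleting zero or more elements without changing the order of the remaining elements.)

4

Backtracking the LCS table gives one alignment: f (A1,B1) → l (A2,B2) → e (A3,B4) → s (A6,B7).
So the longest common subsequence has length 4.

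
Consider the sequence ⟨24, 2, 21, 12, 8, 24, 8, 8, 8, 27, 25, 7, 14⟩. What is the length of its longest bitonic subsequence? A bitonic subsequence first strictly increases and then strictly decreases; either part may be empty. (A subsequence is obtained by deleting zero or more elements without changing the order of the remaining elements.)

Let inc[i] be the LIS ending at i and dec[i] the longest strictly decreasing subsequence starting at i. inc = [1, 1, 2, 2, 2, 3, 2, 2, 2, 4, 4, 2, 3], dec = [5, 1, 4, 3, 2, 3, 2, 2, 2, 3, 2, 1, 1].
max_i inc[i]+dec[i]−1 = 6, with one witness 2, 21, 24, 27, 25, 14.

6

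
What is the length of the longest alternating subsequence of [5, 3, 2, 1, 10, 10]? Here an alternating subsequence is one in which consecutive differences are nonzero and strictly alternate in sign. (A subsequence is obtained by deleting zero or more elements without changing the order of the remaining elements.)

Track the best alternating length ending on an up-step vs a down-step at each position: up/down = 1/1, 1/2, 1/2, 1/2, 3/1, 3/1.
The maximum over both is 3; one such subsequence is 5, 3, 10.

3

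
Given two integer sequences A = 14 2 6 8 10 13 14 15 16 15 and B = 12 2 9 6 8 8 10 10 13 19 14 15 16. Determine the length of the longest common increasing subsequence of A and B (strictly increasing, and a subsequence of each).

A longest common strictly increasing subsequence is 2, 6, 8, 10, 13, 14, 15, 16 (length 8); it appears in order in both A and B, and no longer such subsequence exists.

8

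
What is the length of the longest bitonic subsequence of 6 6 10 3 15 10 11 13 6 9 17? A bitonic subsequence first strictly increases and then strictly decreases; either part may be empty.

Let inc[i] be the LIS ending at i and dec[i] the longest strictly decreasing subsequence starting at i. inc = [1, 1, 2, 1, 3, 2, 3, 4, 2, 3, 5], dec = [2, 2, 2, 1, 3, 2, 2, 2, 1, 1, 1].
max_i inc[i]+dec[i]−1 = 5, with one witness 6, 10, 15, 13, 9.

5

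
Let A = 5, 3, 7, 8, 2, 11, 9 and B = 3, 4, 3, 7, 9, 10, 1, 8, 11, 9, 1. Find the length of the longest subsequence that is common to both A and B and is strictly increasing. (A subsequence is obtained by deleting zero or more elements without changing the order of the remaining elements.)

For each value that appears in both, track the longest common increasing run ending there.
The best achievable length is 4; one witness is 3, 7, 8, 11 (A-positions 2,3,4,6, B-positions 1,4,8,9).

4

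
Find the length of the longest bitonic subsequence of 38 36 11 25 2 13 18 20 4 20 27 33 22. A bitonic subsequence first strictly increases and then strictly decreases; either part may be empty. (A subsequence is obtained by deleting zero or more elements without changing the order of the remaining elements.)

Let inc[i] be the LIS ending at i and dec[i] the longest strictly decreasing subsequence starting at i. inc = [1, 1, 1, 2, 1, 2, 3, 4, 2, 4, 5, 6, 5], dec = [5, 4, 2, 3, 1, 2, 2, 2, 1, 1, 2, 2, 1].
max_i inc[i]+dec[i]−1 = 7, with one witness 11, 13, 18, 20, 27, 33, 22.

7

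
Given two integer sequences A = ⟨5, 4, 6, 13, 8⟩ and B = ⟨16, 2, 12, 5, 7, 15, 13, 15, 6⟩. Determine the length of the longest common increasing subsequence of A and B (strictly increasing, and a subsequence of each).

For each value that appears in both, track the longest common increasing run ending there.
The best achievable length is 2; one witness is 5, 13 (A-positions 1,4, B-positions 4,7).

2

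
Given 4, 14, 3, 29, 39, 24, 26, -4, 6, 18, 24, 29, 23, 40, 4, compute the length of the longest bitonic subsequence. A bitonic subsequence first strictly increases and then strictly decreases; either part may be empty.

8

One longest bitonic subsequence is 4, 14, 29, 39, 26, 24, 23, 4 (positions 1,2,4,5,7,11,13,15): it rises to 39 then falls. Length 8 is optimal.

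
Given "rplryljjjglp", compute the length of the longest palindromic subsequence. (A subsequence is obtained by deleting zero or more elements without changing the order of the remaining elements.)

One longest palindromic subsequence is pljjjlp (positions 2,3,7,8,9,11,12); it reads the same forward and backward, and the interval DP gives dp[1][12] = 7.

7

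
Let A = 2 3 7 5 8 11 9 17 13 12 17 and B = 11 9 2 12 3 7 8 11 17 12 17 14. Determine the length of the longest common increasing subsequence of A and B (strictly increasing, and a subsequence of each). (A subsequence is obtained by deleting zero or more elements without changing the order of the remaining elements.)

7

For each value that appears in both, track the longest common increasing run ending there.
The best achievable length is 7; one witness is 2, 3, 7, 8, 11, 12, 17 (A-positions 1,2,3,5,6,10,11, B-positions 3,5,6,7,8,10,11).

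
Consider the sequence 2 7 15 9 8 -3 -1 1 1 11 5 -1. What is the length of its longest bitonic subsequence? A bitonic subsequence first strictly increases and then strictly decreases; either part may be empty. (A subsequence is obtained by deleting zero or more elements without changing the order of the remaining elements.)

7

Let inc[i] be the LIS ending at i and dec[i] the longest strictly decreasing subsequence starting at i. inc = [1, 2, 3, 3, 3, 1, 2, 3, 3, 4, 4, 2], dec = [3, 3, 5, 4, 3, 1, 1, 2, 2, 3, 2, 1].
max_i inc[i]+dec[i]−1 = 7, with one witness 2, 7, 15, 9, 8, 5, -1.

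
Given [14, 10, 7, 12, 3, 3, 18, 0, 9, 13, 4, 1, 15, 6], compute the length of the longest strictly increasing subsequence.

Let dp[i] be the longest increasing subsequence ending at position i. Then dp = [1, 1, 1, 2, 1, 1, 3, 1, 2, 3, 2, 2, 4, 3].
The maximum is 4; one witness is 10, 12, 13, 15 at positions 2,4,10,13.

4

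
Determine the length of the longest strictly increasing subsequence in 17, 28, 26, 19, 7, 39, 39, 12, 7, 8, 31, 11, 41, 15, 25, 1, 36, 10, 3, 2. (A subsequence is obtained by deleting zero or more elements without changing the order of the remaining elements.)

Let dp[i] be the longest increasing subsequence ending at position i. Then dp = [1, 2, 2, 2, 1, 3, 3, 2, 1, 2, 3, 3, 4, 4, 5, 1, 6, 3, 2, 2].
The maximum is 6; one witness is 7, 8, 11, 15, 25, 36 at positions 5,10,12,14,15,17.

6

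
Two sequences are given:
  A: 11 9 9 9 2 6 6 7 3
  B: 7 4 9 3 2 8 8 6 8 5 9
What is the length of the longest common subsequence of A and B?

3

A longest common subsequence is 9, 2, 6 (length 3); the LCS DP confirms no longer common subsequence exists.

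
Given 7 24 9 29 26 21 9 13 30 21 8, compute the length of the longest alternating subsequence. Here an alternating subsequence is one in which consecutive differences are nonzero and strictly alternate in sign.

Track the best alternating length ending on an up-step vs a down-step at each position: up/down = 1/1, 2/1, 2/3, 4/1, 4/5, 4/5, 2/5, 6/5, 6/1, 6/7, 2/7.
The maximum over both is 7; one such subsequence is 7, 24, 9, 29, 26, 30, 21.

7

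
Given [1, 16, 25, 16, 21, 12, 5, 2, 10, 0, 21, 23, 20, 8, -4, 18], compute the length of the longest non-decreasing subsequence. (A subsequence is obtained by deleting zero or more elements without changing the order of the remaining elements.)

6

Let dp[i] be the longest non-decreasing subsequence ending at position i. Then dp = [1, 2, 3, 3, 4, 2, 2, 2, 3, 1, 5, 6, 4, 3, 1, 4].
The maximum is 6; one witness is 1, 16, 16, 21, 21, 23 at positions 1,2,4,5,11,12.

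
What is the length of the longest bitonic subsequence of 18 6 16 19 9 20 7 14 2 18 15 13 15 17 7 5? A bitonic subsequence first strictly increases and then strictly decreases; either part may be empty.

One longest bitonic subsequence is 6, 16, 19, 20, 18, 15, 13, 7, 5 (positions 2,3,4,6,10,11,12,15,16): it rises to 20 then falls. Length 9 is optimal.

9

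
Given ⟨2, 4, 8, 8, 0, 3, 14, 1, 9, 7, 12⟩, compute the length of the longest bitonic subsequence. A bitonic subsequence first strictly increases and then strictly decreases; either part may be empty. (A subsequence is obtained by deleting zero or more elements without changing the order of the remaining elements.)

6

One longest bitonic subsequence is 2, 4, 8, 14, 9, 7 (positions 1,2,3,7,9,10): it rises to 14 then falls. Length 6 is optimal.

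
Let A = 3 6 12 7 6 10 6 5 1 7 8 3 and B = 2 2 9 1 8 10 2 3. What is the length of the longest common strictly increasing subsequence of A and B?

2

A longest common strictly increasing subsequence is 1, 8 (length 2); it appears in order in both A and B, and no longer such subsequence exists.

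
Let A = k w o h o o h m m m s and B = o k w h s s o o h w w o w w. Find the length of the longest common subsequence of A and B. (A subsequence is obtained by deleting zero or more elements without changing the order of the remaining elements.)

A longest common subsequence is kwhooh (length 6); the LCS DP confirms no longer common subsequence exists.

6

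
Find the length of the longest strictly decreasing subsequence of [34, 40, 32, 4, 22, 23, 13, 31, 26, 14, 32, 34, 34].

5

One longest decreasing subsequence is 34, 32, 31, 26, 14 (positions 1,3,8,9,10), of length 5; no longer one exists.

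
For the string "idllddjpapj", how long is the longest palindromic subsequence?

One longest palindromic subsequence is jpapj (positions 7,8,9,10,11); it reads the same forward and backward, and the interval DP gives dp[1][11] = 5.

5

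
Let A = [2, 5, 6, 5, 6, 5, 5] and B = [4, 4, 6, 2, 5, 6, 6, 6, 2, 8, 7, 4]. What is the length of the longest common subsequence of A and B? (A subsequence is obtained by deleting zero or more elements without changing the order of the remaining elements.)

A longest common subsequence is 2, 5, 6, 6 (length 4); the LCS DP confirms no longer common subsequence exists.

4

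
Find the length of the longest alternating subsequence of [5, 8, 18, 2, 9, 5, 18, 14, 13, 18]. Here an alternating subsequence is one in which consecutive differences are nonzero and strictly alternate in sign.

A longest alternating subsequence is 5, 8, 2, 9, 5, 18, 14, 18 (positions 1,2,4,5,6,7,8,10); its 7 consecutive differences strictly alternate in sign, and length 8 is optimal.

8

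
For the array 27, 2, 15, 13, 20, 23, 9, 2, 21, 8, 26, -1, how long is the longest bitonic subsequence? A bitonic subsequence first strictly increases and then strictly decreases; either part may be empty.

Let inc[i] be the LIS ending at i and dec[i] the longest strictly decreasing subsequence starting at i. inc = [1, 1, 2, 2, 3, 4, 2, 1, 4, 2, 5, 1], dec = [6, 2, 5, 4, 4, 4, 3, 2, 3, 2, 2, 1].
max_i inc[i]+dec[i]−1 = 7, with one witness 2, 15, 20, 23, 21, 8, -1.

7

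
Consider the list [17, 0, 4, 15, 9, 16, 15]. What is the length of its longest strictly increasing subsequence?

4

Let dp[i] be the longest increasing subsequence ending at position i. Then dp = [1, 1, 2, 3, 3, 4, 4].
The maximum is 4; one witness is 0, 4, 15, 16 at positions 2,3,4,6.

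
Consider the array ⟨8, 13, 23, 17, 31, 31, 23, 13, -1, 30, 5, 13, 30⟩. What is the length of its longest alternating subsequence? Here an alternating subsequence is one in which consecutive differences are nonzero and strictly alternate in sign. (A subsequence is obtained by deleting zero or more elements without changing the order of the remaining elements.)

8

A longest alternating subsequence is 8, 23, 17, 31, 23, 30, 5, 13 (positions 1,3,4,5,7,10,11,12); its 7 consecutive differences strictly alternate in sign, and length 8 is optimal.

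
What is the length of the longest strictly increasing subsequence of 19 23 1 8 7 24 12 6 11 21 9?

Let dp[i] be the longest increasing subsequence ending at position i. Then dp = [1, 2, 1, 2, 2, 3, 3, 2, 3, 4, 3].
The maximum is 4; one witness is 1, 8, 12, 21 at positions 3,4,7,10.

4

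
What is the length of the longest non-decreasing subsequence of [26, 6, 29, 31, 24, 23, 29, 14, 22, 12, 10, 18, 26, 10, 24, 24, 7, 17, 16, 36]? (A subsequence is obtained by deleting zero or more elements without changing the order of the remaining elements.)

One longest non-decreasing subsequence is 6, 14, 22, 24, 24, 36 (positions 2,8,9,15,16,20), of length 6; no longer one exists.

6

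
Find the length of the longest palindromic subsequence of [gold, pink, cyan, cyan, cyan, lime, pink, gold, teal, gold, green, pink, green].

One longest palindromic subsequence is gold pink cyan cyan cyan pink gold (positions 1,2,3,4,5,7,10); it reads the same forward and backward, and the interval DP gives dp[1][13] = 7.

7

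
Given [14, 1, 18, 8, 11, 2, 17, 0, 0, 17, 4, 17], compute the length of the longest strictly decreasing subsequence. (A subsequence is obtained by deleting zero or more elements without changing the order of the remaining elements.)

4

One longest decreasing subsequence is 14, 8, 2, 0 (positions 1,4,6,8), of length 4; no longer one exists.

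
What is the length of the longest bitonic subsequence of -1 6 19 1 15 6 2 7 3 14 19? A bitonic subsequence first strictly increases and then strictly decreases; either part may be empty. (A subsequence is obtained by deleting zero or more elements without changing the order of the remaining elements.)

6

Let inc[i] be the LIS ending at i and dec[i] the longest strictly decreasing subsequence starting at i. inc = [1, 2, 3, 2, 3, 3, 3, 4, 4, 5, 6], dec = [1, 2, 4, 1, 3, 2, 1, 2, 1, 1, 1].
max_i inc[i]+dec[i]−1 = 6, with one witness -1, 6, 19, 15, 7, 3.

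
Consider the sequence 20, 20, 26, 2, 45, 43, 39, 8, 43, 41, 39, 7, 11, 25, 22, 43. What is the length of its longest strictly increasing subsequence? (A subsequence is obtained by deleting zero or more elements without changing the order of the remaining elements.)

Let dp[i] be the longest increasing subsequence ending at position i. Then dp = [1, 1, 2, 1, 3, 3, 3, 2, 4, 4, 3, 2, 3, 4, 4, 5].
The maximum is 5; one witness is 20, 26, 39, 41, 43 at positions 1,3,7,10,16.

5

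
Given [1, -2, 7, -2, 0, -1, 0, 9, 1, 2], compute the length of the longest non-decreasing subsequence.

One longest non-decreasing subsequence is -2, -2, 0, 0, 1, 2 (positions 2,4,5,7,9,10), of length 6; no longer one exists.

6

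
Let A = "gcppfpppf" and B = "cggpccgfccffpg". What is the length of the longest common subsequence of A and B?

4

A longest common subsequence is gcfp (length 4); the LCS DP confirms no longer common subsequence exists.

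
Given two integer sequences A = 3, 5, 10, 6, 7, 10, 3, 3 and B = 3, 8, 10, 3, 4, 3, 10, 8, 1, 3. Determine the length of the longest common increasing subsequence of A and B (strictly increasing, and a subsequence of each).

A longest common strictly increasing subsequence is 3, 10 (length 2); it appears in order in both A and B, and no longer such subsequence exists.

2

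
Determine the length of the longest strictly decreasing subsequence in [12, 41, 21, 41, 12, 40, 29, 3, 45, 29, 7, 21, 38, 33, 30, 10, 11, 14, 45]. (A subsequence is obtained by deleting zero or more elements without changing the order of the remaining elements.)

6

Let dp[i] be the longest decreasing subsequence ending at position i. Then dp = [1, 1, 2, 1, 3, 2, 3, 4, 1, 3, 4, 4, 3, 4, 5, 6, 6, 6, 1].
The maximum is 6; one witness is 41, 40, 38, 33, 30, 10 at positions 2,6,13,14,15,16.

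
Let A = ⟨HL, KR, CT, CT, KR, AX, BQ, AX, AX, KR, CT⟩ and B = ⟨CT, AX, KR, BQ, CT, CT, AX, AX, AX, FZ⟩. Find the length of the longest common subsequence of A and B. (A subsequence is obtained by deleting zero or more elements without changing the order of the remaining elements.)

Backtracking the LCS table gives one alignment: KR (A2,B3) → CT (A3,B5) → CT (A4,B6) → AX (A6,B7) → AX (A8,B8) → AX (A9,B9).
So the longest common subsequence has length 6.

6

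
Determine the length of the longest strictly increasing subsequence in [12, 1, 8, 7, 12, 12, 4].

3

Let dp[i] be the longest increasing subsequence ending at position i. Then dp = [1, 1, 2, 2, 3, 3, 2].
The maximum is 3; one witness is 1, 8, 12 at positions 2,3,5.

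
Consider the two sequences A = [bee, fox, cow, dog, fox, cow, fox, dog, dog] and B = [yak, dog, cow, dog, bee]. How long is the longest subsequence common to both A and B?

3

Backtracking the LCS table gives one alignment: dog (A4,B2) → cow (A6,B3) → dog (A8,B4).
So the longest common subsequence has length 3.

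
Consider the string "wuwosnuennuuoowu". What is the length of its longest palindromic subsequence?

Using dp[i][j] = 2 + dp[i+1][j−1] if the ends match, else max(dp[i+1][j], dp[i][j−1]):
dp[1][16] = 10. A witness is uwounnuowu at positions 2,3,4,7,9,10,12,14,15,16.

10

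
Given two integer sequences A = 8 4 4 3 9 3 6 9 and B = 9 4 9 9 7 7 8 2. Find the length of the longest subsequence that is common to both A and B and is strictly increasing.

For each value that appears in both, track the longest common increasing run ending there.
The best achievable length is 2; one witness is 4, 9 (A-positions 2,5, B-positions 2,3).

2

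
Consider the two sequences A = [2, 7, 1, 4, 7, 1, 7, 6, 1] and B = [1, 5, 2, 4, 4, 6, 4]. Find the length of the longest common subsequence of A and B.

3

A longest common subsequence is 2, 4, 6 (length 3); the LCS DP confirms no longer common subsequence exists.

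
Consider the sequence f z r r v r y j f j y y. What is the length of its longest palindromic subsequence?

5

Using dp[i][j] = 2 + dp[i+1][j−1] if the ends match, else max(dp[i+1][j], dp[i][j−1]):
dp[1][12] = 5. A witness is yjfjy at positions 7,8,9,10,12.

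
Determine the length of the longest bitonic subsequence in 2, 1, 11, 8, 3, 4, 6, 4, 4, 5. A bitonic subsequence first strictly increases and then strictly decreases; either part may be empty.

5

One longest bitonic subsequence is 2, 11, 8, 6, 5 (positions 1,3,4,7,10): it rises to 11 then falls. Length 5 is optimal.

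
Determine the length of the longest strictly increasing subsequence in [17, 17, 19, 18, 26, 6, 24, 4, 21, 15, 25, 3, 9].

4

Let dp[i] be the longest increasing subsequence ending at position i. Then dp = [1, 1, 2, 2, 3, 1, 3, 1, 3, 2, 4, 1, 2].
The maximum is 4; one witness is 17, 19, 24, 25 at positions 1,3,7,11.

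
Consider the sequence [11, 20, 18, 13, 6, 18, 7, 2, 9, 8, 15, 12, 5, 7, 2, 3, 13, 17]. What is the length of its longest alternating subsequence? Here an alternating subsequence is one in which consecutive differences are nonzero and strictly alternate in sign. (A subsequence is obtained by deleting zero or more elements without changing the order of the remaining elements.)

12

Track the best alternating length ending on an up-step vs a down-step at each position: up/down = 1/1, 2/1, 2/3, 2/3, 1/3, 4/3, 4/5, 1/5, 6/5, 6/7, 8/5, 8/9, 6/9, 10/9, 1/11, 12/11, 12/9, 12/5.
The maximum over both is 12; one such subsequence is 11, 20, 13, 18, 7, 9, 8, 15, 5, 7, 2, 3.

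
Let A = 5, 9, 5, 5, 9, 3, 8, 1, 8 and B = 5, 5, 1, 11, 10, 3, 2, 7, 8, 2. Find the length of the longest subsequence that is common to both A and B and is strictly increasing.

2

For each value that appears in both, track the longest common increasing run ending there.
The best achievable length is 2; one witness is 5, 8 (A-positions 1,7, B-positions 1,9).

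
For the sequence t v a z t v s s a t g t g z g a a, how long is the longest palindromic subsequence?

8

Using dp[i][j] = 2 + dp[i+1][j−1] if the ends match, else max(dp[i+1][j], dp[i][j−1]):
dp[1][17] = 8. A witness is aztsstza at positions 3,4,5,7,8,12,14,17.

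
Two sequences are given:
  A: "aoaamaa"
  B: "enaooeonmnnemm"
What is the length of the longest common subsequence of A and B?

Backtracking the LCS table gives one alignment: a (A1,B3) → o (A2,B7) → m (A5,B14).
So the longest common subsequence has length 3.

3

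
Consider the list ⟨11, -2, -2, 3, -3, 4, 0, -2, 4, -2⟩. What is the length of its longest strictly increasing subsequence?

3

Let dp[i] be the longest increasing subsequence ending at position i. Then dp = [1, 1, 1, 2, 1, 3, 2, 2, 3, 2].
The maximum is 3; one witness is -2, 3, 4 at positions 2,4,6.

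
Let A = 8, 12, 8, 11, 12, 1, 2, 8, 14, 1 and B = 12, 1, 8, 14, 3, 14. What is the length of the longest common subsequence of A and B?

Backtracking the LCS table gives one alignment: 12 (A5,B1) → 1 (A6,B2) → 8 (A8,B3) → 14 (A9,B6).
So the longest common subsequence has length 4.

4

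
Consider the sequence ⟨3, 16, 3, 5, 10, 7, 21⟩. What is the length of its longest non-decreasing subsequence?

5

Let dp[i] be the longest non-decreasing subsequence ending at position i. Then dp = [1, 2, 2, 3, 4, 4, 5].
The maximum is 5; one witness is 3, 3, 5, 10, 21 at positions 1,3,4,5,7.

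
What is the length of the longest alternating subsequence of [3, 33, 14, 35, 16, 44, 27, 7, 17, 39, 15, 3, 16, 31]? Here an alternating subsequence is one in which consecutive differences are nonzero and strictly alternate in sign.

10

A longest alternating subsequence is 3, 33, 14, 35, 16, 44, 7, 17, 15, 16 (positions 1,2,3,4,5,6,8,9,11,13); its 9 consecutive differences strictly alternate in sign, and length 10 is optimal.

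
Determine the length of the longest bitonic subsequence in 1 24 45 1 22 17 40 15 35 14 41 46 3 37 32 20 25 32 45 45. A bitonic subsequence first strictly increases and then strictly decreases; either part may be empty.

8

One longest bitonic subsequence is 1, 24, 45, 22, 17, 15, 14, 3 (positions 1,2,3,5,6,8,10,13): it rises to 45 then falls. Length 8 is optimal.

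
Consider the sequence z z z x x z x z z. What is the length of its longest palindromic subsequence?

8

One longest palindromic subsequence is zzzxxzzz (positions 1,2,3,4,5,6,8,9); it reads the same forward and backward, and the interval DP gives dp[1][9] = 8.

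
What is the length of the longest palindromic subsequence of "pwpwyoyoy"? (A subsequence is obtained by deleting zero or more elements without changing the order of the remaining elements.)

One longest palindromic subsequence is yoyoy (positions 5,6,7,8,9); it reads the same forward and backward, and the interval DP gives dp[1][9] = 5.

5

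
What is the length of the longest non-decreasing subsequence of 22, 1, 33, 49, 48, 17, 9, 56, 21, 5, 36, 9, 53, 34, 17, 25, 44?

One longest non-decreasing subsequence is 1, 9, 9, 17, 25, 44 (positions 2,7,12,15,16,17), of length 6; no longer one exists.

6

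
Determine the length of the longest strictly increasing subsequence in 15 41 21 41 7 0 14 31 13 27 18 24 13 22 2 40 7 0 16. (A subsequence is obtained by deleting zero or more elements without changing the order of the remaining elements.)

5

One longest increasing subsequence is 7, 14, 18, 24, 40 (positions 5,7,11,12,16), of length 5; no longer one exists.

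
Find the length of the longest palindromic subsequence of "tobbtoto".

One longest palindromic subsequence is tobbot (positions 1,2,3,4,6,7); it reads the same forward and backward, and the interval DP gives dp[1][8] = 6.

6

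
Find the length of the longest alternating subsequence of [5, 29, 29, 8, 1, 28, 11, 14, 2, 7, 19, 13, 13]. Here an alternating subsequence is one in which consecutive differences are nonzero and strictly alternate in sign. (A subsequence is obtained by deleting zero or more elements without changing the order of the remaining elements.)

A longest alternating subsequence is 5, 29, 8, 28, 11, 14, 2, 19, 13 (positions 1,2,4,6,7,8,9,11,12); its 8 consecutive differences strictly alternate in sign, and length 9 is optimal.

9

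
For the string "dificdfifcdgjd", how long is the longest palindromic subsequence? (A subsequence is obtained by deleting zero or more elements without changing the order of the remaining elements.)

One longest palindromic subsequence is ddfifdd (positions 1,6,7,8,9,11,14); it reads the same forward and backward, and the interval DP gives dp[1][14] = 7.

7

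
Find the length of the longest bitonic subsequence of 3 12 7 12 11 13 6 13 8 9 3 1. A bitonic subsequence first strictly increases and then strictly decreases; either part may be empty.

One longest bitonic subsequence is 3, 7, 12, 11, 9, 3, 1 (positions 1,3,4,5,10,11,12): it rises to 12 then falls. Length 7 is optimal.

7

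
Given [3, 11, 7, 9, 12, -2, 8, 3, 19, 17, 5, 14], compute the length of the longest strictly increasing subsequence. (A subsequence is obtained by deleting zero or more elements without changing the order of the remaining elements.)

5

Let dp[i] be the longest increasing subsequence ending at position i. Then dp = [1, 2, 2, 3, 4, 1, 3, 2, 5, 5, 3, 5].
The maximum is 5; one witness is 3, 7, 9, 12, 19 at positions 1,3,4,5,9.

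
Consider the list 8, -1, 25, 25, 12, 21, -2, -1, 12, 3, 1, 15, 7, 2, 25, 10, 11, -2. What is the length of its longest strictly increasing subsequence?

Let dp[i] be the longest increasing subsequence ending at position i. Then dp = [1, 1, 2, 2, 2, 3, 1, 2, 3, 3, 3, 4, 4, 4, 5, 5, 6, 1].
The maximum is 6; one witness is -2, -1, 3, 7, 10, 11 at positions 7,8,10,13,16,17.

6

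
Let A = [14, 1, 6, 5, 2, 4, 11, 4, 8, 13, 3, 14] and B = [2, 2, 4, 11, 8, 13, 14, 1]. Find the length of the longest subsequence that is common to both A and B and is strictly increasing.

For each value that appears in both, track the longest common increasing run ending there.
The best achievable length is 5; one witness is 2, 4, 11, 13, 14 (A-positions 5,6,7,10,12, B-positions 1,3,4,6,7).

5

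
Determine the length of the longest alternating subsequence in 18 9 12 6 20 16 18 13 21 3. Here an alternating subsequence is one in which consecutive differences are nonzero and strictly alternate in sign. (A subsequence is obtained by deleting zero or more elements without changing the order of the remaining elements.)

A longest alternating subsequence is 18, 9, 12, 6, 20, 16, 18, 13, 21, 3 (positions 1,2,3,4,5,6,7,8,9,10); its 9 consecutive differences strictly alternate in sign, and length 10 is optimal.

10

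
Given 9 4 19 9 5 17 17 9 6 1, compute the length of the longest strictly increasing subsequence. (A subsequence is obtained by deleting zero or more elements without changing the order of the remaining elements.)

One longest increasing subsequence is 4, 9, 17 (positions 2,4,6), of length 3; no longer one exists.

3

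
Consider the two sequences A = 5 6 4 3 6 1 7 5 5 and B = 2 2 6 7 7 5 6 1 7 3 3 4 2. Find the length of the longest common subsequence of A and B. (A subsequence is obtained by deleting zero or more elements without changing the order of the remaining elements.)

4

Backtracking the LCS table gives one alignment: 5 (A1,B6) → 6 (A5,B7) → 1 (A6,B8) → 7 (A7,B9).
So the longest common subsequence has length 4.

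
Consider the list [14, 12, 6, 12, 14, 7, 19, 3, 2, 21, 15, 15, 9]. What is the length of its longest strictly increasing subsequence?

5

One longest increasing subsequence is 6, 12, 14, 19, 21 (positions 3,4,5,7,10), of length 5; no longer one exists.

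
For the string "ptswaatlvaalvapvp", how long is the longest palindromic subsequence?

One longest palindromic subsequence is pavaavap (positions 1,6,9,10,11,13,14,17); it reads the same forward and backward, and the interval DP gives dp[1][17] = 8.

8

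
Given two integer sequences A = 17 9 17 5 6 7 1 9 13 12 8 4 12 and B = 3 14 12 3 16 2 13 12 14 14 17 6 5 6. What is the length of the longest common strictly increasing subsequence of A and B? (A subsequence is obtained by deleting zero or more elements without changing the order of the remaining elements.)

A longest common strictly increasing subsequence is 5, 6 (length 2); it appears in order in both A and B, and no longer such subsequence exists.

2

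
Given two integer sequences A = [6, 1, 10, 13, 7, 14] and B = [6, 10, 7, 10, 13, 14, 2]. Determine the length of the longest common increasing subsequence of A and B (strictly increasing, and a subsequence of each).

A longest common strictly increasing subsequence is 6, 10, 13, 14 (length 4); it appears in order in both A and B, and no longer such subsequence exists.

4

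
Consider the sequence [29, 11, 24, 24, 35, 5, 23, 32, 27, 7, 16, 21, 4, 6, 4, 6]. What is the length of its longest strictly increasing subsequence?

Scanning left to right, the best length ending at each element is: 29→1, 11→1, 24→2, 24→2, 35→3, 5→1, 23→2, 32→3, 27→3, 7→2, 16→3, 21→4, 4→1, 6→2, 4→1, 6→2.
So the longest increasing subsequence has length 4, e.g. 5, 7, 16, 21.

4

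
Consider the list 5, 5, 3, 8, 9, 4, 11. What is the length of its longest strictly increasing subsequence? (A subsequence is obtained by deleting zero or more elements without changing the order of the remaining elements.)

Let dp[i] be the longest increasing subsequence ending at position i. Then dp = [1, 1, 1, 2, 3, 2, 4].
The maximum is 4; one witness is 5, 8, 9, 11 at positions 1,4,5,7.

4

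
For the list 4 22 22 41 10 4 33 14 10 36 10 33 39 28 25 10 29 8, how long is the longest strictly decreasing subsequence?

7

Let dp[i] be the longest decreasing subsequence ending at position i. Then dp = [1, 1, 1, 1, 2, 3, 2, 3, 4, 2, 4, 3, 2, 4, 5, 6, 4, 7].
The maximum is 7; one witness is 41, 36, 33, 28, 25, 10, 8 at positions 4,10,12,14,15,16,18.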